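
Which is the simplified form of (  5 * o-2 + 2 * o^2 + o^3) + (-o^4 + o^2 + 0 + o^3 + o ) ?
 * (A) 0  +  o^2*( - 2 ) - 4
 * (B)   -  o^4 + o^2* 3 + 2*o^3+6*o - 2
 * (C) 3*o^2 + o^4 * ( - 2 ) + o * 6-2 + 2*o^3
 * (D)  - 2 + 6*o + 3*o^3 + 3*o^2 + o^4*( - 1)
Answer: B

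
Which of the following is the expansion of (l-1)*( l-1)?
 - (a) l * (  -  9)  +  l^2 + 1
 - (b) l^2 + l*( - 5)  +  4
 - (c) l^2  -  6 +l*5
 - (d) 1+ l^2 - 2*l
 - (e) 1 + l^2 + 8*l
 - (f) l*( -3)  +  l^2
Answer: d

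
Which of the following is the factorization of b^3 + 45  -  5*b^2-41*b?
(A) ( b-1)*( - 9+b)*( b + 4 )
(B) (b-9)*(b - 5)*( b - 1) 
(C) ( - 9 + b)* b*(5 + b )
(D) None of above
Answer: D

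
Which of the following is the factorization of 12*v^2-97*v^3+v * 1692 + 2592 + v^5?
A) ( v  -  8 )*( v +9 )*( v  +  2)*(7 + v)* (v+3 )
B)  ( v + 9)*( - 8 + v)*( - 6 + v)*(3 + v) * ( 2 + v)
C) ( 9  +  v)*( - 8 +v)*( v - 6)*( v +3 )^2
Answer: B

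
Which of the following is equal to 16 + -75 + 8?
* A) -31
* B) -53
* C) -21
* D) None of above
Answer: D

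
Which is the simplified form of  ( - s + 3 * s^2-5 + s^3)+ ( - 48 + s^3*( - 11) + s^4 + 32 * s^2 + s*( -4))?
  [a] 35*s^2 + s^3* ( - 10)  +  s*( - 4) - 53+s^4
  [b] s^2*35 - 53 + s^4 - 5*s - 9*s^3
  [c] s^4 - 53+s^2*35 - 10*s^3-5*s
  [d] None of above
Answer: c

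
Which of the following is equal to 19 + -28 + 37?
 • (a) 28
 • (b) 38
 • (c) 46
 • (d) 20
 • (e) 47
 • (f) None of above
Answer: a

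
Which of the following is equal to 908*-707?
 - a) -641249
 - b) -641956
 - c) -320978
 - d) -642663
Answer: b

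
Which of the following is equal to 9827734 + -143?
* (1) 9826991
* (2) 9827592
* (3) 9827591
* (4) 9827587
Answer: 3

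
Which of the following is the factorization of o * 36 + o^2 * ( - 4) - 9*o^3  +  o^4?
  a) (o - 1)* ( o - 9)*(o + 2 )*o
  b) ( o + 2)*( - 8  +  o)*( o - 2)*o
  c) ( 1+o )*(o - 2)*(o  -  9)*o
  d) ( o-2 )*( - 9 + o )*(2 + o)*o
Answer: d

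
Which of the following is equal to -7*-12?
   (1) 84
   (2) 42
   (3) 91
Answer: 1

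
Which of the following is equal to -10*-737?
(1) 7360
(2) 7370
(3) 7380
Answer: 2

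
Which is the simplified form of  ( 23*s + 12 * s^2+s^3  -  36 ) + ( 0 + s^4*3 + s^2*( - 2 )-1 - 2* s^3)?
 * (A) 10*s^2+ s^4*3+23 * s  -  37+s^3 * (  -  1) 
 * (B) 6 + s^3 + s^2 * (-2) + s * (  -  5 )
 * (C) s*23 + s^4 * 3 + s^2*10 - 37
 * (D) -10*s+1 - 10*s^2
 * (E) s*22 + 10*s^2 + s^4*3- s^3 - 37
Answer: A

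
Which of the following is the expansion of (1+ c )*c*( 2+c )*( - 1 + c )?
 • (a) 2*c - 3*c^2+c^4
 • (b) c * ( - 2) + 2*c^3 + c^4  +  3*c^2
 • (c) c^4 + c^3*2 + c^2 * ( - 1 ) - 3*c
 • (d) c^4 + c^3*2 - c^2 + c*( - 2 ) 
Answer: d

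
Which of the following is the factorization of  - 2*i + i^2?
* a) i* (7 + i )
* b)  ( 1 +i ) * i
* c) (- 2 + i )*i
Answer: c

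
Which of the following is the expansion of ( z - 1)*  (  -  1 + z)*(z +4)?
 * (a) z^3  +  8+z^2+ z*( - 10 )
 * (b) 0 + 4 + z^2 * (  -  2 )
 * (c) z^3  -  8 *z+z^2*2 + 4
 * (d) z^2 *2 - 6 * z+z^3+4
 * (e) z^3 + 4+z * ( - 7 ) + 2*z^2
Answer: e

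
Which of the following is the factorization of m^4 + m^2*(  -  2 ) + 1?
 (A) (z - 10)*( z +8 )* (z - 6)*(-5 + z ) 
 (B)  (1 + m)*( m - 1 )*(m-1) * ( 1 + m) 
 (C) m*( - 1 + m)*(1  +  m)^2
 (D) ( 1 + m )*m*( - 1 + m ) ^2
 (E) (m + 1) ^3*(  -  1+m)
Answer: B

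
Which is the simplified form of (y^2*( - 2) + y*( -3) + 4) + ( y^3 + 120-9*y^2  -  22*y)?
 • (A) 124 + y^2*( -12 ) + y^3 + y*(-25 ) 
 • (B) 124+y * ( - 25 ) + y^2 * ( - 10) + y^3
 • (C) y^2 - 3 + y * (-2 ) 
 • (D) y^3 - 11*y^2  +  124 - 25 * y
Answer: D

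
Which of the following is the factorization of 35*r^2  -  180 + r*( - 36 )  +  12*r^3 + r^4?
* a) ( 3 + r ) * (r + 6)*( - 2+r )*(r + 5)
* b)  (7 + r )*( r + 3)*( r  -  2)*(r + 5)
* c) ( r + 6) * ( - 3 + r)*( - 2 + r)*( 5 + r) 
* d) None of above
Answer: a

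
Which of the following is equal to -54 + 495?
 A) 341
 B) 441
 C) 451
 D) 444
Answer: B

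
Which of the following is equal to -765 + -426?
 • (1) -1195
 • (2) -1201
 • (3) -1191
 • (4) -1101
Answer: 3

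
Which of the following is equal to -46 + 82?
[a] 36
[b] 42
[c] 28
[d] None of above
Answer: a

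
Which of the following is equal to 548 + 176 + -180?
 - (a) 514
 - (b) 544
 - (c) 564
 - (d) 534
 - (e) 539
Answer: b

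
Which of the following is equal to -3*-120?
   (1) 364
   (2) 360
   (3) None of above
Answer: 2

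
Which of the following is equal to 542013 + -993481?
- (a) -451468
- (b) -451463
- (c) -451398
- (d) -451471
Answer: a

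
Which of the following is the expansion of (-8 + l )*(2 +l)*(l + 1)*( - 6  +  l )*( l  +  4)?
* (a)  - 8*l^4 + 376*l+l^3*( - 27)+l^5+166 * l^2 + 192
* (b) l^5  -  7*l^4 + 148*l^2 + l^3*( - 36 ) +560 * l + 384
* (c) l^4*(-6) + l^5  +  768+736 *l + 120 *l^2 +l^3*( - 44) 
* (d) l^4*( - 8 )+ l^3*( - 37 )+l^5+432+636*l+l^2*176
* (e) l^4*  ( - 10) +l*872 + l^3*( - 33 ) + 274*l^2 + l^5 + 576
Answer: b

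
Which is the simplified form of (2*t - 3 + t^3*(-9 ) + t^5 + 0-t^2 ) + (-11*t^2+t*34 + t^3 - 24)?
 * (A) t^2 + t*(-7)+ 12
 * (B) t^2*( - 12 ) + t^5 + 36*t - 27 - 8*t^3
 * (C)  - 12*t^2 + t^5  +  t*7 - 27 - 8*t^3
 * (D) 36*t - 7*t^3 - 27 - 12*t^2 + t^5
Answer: B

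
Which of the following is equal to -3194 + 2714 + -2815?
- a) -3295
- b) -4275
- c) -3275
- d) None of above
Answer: a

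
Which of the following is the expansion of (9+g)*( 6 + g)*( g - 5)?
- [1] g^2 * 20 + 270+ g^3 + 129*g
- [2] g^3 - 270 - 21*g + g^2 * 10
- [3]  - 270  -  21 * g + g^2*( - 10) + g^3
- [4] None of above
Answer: 2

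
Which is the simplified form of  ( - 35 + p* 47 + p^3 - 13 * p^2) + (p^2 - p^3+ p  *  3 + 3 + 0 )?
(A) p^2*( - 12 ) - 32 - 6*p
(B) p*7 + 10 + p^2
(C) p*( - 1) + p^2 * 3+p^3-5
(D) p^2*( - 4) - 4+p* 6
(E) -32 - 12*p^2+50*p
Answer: E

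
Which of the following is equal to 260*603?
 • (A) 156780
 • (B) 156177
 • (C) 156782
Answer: A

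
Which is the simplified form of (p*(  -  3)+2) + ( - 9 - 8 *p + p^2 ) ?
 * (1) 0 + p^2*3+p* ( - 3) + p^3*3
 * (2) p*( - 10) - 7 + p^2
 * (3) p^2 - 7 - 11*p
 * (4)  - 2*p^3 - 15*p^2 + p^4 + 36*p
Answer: 3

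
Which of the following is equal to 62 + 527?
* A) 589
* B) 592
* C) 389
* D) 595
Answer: A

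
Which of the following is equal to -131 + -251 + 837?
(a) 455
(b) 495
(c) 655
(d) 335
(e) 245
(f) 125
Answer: a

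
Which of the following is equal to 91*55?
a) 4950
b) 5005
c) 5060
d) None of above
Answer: b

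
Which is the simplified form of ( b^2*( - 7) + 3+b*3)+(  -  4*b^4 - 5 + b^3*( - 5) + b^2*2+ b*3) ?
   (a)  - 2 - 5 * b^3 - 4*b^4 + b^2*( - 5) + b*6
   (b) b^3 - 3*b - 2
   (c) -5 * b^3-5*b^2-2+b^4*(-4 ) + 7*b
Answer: a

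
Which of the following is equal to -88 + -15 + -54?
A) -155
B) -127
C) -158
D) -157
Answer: D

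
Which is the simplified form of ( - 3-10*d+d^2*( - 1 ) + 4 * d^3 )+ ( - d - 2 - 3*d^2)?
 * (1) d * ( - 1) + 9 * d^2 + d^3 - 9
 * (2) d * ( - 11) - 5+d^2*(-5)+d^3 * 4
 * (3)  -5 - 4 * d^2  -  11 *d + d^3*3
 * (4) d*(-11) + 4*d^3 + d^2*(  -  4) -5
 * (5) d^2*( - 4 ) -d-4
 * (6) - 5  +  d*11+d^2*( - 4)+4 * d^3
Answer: 4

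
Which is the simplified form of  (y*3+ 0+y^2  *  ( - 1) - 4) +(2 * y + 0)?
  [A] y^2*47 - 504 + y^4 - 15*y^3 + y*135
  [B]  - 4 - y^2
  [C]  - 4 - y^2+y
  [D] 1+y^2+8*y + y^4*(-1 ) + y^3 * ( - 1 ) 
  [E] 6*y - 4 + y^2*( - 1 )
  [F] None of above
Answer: F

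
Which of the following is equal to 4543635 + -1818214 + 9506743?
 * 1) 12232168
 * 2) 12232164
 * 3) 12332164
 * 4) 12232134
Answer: 2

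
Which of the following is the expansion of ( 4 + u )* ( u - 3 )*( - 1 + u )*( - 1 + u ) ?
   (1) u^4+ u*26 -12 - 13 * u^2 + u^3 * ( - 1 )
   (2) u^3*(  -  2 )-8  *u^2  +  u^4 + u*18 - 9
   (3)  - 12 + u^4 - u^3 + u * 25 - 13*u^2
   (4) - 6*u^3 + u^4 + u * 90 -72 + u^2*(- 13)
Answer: 3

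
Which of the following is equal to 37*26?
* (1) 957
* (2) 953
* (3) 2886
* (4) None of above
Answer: 4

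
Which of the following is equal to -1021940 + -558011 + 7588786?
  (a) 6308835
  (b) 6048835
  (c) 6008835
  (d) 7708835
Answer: c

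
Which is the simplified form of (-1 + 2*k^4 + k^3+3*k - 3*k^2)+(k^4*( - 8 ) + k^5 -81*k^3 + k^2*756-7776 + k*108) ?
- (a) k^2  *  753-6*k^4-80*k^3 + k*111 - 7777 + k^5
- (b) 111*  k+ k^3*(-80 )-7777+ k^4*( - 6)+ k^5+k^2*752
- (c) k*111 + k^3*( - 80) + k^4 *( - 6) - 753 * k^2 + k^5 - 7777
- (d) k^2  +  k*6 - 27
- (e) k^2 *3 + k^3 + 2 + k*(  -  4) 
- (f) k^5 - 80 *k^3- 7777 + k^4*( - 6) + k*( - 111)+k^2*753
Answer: a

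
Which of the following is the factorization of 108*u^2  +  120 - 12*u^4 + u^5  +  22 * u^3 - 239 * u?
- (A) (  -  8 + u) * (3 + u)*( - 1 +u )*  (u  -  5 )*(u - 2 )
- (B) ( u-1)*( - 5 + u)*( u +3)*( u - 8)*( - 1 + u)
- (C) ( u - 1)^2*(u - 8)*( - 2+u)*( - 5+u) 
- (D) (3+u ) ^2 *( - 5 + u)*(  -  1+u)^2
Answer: B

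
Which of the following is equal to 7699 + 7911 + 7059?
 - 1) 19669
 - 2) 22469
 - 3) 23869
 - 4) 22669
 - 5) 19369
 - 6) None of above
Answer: 4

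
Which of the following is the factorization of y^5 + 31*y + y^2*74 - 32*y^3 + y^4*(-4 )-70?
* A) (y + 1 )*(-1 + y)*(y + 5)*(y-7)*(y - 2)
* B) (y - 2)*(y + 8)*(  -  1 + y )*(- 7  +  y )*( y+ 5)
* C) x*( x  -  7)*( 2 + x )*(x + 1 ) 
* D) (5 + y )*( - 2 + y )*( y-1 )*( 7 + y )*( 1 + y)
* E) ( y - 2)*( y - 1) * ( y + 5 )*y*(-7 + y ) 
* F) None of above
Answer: A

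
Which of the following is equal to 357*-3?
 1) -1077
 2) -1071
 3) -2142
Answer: 2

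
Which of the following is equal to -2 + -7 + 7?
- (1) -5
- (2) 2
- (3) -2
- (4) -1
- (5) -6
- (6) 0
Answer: 3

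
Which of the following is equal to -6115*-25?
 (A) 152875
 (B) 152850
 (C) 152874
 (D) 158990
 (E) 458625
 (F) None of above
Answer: A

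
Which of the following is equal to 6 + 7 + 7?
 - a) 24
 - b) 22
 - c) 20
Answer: c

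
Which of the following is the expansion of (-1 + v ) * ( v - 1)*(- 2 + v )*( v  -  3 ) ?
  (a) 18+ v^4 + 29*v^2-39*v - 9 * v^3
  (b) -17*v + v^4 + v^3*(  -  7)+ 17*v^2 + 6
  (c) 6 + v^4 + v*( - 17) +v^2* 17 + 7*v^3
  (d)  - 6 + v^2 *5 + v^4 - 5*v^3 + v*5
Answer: b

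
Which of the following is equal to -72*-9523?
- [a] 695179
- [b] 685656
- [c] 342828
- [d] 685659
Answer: b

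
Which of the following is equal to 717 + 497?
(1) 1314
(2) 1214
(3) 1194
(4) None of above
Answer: 2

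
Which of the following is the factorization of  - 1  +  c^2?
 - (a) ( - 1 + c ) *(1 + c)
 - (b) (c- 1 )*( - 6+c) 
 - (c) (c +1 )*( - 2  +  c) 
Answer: a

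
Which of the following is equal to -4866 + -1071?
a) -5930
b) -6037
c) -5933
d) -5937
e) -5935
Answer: d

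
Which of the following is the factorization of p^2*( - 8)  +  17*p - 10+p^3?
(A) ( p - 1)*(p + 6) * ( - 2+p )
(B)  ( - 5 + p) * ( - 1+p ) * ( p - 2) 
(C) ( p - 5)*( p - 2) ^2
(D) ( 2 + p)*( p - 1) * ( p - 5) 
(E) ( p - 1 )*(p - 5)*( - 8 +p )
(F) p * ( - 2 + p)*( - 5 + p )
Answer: B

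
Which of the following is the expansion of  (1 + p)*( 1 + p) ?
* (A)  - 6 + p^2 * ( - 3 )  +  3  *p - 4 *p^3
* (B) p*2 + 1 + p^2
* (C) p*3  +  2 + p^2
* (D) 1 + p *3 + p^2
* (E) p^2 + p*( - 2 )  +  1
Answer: B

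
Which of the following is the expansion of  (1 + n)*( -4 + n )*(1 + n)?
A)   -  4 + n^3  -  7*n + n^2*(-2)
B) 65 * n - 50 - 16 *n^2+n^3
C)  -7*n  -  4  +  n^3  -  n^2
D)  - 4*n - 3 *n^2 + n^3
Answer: A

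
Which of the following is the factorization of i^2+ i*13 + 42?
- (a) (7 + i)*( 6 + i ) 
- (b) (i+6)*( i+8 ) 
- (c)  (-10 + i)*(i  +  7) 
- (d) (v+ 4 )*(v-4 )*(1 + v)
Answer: a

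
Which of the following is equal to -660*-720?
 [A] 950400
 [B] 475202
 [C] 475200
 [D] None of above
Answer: C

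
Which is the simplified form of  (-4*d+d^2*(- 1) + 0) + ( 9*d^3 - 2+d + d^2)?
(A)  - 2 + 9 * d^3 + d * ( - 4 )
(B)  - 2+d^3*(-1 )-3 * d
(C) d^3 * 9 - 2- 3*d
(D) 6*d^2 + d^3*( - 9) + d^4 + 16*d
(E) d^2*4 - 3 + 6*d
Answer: C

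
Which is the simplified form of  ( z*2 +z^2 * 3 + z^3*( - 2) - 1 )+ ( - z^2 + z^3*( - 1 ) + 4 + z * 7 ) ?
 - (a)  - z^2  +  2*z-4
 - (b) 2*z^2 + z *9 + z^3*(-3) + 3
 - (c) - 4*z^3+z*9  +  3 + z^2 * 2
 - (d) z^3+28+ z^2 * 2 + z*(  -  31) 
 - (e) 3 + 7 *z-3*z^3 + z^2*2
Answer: b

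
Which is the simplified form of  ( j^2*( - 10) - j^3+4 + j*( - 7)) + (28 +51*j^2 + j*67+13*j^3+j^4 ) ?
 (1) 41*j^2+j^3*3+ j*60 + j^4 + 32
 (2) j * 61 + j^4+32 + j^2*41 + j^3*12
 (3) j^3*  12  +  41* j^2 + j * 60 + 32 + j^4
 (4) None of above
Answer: 3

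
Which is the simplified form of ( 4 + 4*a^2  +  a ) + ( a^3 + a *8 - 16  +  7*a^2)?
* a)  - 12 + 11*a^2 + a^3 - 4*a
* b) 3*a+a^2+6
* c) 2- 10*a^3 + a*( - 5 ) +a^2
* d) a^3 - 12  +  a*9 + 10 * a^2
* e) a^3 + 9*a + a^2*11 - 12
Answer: e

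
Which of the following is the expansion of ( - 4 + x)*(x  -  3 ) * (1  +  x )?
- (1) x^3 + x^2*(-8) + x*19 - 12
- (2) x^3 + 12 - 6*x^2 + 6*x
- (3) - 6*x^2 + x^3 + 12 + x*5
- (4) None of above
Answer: 3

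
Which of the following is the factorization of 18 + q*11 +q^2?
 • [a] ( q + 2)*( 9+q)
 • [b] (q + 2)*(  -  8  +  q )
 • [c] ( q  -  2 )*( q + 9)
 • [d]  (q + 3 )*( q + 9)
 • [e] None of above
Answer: a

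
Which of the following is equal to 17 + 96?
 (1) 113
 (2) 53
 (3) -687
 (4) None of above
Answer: 1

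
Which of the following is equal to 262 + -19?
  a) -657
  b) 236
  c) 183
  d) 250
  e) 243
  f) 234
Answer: e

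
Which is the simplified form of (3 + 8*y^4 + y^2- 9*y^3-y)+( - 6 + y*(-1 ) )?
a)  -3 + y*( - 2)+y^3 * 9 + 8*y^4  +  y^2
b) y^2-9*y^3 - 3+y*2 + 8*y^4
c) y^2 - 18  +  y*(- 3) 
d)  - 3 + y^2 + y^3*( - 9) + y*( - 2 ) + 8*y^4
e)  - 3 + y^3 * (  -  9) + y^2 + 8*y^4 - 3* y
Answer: d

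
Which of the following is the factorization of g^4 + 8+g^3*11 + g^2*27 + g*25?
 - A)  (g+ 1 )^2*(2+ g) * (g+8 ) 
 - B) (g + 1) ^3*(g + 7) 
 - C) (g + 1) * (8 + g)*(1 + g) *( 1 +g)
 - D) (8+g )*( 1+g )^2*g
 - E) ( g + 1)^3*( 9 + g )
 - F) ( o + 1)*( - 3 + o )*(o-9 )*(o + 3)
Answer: C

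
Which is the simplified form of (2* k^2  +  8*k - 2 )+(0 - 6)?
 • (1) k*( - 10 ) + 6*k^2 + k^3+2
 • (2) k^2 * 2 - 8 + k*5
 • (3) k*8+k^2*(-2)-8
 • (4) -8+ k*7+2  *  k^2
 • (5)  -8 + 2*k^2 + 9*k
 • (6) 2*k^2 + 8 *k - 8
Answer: 6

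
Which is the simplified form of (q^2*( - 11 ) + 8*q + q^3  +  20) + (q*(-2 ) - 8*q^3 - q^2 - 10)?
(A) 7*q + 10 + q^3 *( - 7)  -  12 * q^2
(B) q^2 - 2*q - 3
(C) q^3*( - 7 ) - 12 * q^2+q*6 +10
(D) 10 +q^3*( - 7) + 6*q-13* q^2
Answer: C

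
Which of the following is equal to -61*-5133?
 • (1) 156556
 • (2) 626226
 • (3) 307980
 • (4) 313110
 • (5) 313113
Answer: 5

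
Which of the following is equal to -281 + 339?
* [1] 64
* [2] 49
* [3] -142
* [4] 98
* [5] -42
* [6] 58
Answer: 6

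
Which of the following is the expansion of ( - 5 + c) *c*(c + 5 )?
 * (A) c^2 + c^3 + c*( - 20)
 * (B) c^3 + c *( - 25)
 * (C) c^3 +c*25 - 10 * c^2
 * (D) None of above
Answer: B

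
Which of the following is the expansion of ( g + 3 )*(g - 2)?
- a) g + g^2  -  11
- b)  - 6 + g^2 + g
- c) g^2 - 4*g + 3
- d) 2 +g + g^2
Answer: b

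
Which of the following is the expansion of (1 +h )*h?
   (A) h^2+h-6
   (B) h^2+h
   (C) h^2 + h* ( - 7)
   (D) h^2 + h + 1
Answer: B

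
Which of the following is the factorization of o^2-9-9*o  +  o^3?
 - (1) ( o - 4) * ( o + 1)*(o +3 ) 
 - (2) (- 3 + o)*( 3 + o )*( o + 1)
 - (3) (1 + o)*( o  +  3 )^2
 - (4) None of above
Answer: 2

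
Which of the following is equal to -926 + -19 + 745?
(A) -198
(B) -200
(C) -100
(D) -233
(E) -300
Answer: B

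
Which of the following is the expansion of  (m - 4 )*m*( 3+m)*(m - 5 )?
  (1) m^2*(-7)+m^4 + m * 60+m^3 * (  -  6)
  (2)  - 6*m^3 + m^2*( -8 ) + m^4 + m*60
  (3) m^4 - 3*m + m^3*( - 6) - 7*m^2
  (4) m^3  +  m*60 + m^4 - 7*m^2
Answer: 1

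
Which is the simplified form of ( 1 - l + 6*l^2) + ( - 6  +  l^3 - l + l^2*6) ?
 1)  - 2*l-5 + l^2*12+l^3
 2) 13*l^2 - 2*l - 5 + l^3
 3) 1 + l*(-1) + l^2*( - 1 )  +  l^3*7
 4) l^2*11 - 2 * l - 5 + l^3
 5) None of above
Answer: 1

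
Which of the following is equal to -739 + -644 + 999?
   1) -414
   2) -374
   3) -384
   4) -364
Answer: 3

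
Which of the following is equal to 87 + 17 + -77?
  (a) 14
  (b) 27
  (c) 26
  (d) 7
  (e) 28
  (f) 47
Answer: b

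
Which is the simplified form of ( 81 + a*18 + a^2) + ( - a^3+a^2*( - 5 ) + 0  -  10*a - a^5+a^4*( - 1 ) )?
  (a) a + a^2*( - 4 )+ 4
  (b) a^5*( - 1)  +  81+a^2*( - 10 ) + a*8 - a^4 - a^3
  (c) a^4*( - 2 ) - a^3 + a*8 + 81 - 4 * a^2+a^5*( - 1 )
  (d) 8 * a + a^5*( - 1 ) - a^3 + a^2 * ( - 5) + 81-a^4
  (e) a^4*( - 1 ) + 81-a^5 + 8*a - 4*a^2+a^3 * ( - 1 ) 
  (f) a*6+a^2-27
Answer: e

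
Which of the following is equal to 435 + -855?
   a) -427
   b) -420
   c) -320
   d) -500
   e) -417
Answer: b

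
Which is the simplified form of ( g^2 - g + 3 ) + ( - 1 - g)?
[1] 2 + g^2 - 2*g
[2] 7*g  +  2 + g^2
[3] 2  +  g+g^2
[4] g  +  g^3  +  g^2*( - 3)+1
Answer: 1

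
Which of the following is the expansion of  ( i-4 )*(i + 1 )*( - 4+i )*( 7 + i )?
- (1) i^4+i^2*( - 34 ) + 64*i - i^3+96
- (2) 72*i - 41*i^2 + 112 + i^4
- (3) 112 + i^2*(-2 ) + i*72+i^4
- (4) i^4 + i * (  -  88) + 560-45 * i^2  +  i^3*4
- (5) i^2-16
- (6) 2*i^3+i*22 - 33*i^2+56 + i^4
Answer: 2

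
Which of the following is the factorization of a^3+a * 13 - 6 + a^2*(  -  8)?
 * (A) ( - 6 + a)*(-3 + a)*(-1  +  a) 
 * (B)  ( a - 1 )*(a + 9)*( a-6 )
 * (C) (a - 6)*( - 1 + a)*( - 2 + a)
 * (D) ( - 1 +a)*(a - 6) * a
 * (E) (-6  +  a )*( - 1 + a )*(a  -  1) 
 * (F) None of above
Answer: E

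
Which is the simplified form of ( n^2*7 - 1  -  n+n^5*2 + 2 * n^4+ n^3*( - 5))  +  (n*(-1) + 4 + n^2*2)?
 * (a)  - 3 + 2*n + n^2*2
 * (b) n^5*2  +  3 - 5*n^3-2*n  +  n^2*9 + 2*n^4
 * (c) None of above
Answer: b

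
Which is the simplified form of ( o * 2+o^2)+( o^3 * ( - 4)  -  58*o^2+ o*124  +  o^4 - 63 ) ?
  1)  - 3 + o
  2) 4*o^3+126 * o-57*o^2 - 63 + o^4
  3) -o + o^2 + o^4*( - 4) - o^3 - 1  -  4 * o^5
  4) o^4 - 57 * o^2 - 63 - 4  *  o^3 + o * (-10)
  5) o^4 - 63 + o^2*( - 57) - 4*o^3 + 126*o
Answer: 5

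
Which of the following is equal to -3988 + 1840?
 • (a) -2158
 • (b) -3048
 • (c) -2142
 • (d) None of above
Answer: d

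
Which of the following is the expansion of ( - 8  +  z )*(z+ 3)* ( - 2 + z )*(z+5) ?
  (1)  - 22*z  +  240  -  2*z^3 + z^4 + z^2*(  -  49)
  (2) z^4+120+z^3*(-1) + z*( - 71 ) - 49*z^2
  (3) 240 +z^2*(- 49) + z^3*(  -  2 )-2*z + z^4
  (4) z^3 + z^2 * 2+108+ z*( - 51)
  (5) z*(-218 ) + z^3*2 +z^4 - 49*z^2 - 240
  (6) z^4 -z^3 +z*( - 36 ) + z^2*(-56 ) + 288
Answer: 1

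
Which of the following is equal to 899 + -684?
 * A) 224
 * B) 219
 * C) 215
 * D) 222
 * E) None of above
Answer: C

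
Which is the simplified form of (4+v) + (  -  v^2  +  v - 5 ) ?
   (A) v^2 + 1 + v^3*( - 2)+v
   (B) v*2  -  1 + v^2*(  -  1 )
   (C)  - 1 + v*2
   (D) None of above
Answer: B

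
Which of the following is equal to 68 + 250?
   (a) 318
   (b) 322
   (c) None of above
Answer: a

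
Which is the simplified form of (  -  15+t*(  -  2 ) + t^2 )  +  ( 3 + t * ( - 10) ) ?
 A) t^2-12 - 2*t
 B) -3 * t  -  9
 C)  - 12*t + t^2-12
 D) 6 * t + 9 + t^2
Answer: C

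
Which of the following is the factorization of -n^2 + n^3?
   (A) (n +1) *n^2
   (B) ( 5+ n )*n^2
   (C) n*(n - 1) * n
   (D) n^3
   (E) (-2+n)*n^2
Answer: C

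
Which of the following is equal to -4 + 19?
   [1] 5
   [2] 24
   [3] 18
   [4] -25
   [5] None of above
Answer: 5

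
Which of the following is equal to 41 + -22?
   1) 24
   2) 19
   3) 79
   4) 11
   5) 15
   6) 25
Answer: 2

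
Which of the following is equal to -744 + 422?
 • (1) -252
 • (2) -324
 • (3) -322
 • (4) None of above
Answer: 3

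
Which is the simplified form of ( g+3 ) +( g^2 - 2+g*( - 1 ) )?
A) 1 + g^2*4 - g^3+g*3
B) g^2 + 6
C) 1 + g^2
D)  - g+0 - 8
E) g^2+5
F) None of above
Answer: C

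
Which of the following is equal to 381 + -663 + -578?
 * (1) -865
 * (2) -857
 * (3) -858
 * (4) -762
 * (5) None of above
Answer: 5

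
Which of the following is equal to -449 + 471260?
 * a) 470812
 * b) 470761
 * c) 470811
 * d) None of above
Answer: c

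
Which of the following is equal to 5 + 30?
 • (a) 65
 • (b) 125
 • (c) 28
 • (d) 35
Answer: d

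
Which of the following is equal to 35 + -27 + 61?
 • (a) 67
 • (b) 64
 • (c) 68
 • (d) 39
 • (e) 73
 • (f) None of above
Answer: f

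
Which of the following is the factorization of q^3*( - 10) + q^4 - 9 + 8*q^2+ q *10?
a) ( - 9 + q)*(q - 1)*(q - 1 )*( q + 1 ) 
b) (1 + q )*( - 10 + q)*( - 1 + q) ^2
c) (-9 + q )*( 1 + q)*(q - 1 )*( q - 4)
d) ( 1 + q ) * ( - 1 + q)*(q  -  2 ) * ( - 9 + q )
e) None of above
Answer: a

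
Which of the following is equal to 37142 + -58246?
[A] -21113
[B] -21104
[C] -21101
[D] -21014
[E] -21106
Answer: B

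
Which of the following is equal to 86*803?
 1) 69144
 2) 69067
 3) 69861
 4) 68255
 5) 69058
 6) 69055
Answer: 5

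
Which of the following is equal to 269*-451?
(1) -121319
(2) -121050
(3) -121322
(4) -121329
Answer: 1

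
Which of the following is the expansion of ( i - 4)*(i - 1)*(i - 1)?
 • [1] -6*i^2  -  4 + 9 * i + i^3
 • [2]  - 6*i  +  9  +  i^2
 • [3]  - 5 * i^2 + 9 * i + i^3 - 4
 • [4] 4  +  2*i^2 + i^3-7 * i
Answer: 1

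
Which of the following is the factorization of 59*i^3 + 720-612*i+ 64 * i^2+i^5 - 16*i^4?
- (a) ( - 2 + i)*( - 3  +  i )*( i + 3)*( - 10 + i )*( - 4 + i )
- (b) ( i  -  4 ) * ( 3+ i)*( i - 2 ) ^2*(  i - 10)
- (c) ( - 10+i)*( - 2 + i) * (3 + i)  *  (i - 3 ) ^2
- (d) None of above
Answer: a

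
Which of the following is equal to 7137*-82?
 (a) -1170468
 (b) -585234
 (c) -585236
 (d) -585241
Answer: b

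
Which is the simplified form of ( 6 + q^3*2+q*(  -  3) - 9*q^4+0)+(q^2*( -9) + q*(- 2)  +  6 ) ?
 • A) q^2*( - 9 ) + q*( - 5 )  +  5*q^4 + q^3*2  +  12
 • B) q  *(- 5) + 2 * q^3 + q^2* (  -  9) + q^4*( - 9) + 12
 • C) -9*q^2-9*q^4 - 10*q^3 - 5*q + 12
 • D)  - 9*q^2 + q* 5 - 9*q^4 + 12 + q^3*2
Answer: B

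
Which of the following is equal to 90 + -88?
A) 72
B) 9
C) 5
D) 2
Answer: D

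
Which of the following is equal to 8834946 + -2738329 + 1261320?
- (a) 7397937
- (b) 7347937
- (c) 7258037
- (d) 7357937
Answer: d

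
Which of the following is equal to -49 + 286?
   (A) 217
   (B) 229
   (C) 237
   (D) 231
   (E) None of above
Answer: C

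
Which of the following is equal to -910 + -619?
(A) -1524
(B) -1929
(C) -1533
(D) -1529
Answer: D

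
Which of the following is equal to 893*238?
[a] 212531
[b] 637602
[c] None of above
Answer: c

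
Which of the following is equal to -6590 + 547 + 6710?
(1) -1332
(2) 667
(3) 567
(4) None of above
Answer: 2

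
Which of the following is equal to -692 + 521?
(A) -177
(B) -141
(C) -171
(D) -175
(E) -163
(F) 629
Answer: C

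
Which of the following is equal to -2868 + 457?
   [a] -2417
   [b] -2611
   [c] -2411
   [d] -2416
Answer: c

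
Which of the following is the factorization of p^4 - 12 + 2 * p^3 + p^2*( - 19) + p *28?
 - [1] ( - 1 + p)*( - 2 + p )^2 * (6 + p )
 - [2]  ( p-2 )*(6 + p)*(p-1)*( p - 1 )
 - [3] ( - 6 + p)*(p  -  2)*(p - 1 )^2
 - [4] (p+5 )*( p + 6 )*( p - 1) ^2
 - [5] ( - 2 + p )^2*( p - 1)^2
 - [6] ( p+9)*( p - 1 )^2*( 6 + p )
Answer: 2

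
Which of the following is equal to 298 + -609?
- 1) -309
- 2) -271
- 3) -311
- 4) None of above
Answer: 3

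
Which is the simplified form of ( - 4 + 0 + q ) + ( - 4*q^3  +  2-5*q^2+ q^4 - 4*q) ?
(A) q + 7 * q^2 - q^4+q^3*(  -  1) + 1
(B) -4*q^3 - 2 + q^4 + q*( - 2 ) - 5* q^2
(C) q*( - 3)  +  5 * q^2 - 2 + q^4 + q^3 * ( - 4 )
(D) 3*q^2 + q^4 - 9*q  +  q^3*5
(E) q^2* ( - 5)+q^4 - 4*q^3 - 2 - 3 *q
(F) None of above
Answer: E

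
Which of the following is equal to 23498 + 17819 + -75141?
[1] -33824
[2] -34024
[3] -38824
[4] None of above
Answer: 1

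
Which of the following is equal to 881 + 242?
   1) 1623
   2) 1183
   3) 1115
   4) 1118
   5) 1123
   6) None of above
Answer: 5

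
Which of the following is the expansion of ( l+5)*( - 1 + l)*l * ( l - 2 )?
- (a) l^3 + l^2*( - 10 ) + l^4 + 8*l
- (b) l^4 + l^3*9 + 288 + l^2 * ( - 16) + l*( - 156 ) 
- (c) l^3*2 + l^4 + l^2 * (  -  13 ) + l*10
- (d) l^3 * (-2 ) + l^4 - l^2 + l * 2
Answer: c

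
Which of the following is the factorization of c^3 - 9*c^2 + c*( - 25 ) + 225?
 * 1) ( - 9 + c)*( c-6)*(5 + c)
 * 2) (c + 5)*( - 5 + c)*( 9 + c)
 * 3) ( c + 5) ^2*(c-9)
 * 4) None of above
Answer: 4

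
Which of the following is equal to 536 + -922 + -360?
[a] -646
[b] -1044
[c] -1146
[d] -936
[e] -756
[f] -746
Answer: f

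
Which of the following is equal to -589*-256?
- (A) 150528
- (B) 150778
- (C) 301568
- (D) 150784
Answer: D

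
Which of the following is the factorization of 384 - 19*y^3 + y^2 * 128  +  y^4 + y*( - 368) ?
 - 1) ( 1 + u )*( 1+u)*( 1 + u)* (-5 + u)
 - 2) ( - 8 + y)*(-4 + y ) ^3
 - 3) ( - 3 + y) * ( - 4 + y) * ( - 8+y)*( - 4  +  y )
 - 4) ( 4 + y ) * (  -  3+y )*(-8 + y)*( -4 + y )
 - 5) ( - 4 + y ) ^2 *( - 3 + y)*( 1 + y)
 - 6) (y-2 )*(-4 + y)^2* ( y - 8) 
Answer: 3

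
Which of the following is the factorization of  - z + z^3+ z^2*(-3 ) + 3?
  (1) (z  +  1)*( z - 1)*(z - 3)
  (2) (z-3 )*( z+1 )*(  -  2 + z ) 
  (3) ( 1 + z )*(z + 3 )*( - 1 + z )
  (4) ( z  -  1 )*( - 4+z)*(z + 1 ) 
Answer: 1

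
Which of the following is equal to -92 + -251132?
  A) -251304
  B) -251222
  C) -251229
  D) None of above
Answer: D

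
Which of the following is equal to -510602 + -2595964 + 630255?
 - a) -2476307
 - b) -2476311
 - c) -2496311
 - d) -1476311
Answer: b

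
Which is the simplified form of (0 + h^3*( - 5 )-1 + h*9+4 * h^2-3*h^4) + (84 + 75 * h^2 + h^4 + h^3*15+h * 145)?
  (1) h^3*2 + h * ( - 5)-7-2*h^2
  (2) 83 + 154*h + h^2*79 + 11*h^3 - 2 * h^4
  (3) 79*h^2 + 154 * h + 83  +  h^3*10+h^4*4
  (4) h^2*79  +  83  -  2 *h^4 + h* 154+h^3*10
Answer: 4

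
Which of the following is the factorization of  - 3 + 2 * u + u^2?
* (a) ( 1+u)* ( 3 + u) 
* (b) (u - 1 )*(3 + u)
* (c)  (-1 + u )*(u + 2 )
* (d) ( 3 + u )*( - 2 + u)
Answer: b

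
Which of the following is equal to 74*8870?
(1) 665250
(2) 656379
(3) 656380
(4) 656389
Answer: 3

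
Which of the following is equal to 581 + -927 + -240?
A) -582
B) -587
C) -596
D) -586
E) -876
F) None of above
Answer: D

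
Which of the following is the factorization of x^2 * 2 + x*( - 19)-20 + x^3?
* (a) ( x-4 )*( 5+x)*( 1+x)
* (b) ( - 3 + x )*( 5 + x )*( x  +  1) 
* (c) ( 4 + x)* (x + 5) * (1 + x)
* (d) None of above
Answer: a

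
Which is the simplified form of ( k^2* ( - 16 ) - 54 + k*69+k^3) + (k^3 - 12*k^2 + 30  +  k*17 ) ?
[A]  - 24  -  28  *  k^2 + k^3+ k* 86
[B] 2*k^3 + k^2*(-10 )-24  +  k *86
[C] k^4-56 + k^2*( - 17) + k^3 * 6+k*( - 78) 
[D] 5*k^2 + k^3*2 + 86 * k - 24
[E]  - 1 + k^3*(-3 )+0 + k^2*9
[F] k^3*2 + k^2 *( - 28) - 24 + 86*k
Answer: F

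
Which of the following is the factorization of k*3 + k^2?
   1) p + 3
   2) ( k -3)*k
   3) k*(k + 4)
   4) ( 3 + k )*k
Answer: 4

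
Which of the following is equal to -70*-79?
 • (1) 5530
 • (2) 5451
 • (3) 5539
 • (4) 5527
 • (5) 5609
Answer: 1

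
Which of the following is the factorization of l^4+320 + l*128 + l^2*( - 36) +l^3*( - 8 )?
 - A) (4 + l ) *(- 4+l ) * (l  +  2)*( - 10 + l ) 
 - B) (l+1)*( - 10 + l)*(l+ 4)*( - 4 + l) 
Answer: A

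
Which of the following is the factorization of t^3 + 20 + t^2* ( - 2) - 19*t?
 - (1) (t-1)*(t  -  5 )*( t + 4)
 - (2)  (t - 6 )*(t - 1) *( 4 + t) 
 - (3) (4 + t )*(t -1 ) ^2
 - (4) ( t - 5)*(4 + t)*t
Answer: 1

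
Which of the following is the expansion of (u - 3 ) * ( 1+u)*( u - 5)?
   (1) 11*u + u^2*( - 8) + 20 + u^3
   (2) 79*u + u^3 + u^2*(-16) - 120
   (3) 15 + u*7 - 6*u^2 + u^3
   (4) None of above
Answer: 4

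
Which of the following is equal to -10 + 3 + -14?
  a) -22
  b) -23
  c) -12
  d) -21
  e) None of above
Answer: d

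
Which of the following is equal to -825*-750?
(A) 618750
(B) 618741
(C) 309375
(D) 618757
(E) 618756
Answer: A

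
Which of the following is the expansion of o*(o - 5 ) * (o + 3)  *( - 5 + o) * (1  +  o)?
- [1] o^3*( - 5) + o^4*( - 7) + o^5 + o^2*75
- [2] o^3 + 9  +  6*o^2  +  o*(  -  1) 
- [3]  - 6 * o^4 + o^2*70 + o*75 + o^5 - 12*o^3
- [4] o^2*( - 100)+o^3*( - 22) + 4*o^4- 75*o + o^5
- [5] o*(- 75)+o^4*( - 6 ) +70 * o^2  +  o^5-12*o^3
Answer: 3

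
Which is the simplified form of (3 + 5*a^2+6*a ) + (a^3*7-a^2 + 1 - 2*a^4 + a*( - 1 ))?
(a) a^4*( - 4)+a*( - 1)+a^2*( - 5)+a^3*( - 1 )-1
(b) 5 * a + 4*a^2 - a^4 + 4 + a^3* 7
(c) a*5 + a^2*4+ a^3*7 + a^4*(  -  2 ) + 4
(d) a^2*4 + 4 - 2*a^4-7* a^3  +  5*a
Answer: c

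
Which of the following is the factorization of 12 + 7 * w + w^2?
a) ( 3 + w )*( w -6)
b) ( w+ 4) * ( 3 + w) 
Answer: b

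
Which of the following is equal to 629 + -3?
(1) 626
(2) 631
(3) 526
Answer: 1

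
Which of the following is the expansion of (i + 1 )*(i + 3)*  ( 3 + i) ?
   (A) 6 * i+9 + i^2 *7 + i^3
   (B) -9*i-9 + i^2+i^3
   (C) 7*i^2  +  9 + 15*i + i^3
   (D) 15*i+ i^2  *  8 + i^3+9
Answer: C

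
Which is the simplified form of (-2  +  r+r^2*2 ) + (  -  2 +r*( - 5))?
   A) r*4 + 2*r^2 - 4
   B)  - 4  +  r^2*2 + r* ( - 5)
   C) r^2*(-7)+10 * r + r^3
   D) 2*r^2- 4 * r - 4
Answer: D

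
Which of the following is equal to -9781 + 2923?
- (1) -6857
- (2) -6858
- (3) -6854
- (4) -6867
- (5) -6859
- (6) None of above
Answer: 2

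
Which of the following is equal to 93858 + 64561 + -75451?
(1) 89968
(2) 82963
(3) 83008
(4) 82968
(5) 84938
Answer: 4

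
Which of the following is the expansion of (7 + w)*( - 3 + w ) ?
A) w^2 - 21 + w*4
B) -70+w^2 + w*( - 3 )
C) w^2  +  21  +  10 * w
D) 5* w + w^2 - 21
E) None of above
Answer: A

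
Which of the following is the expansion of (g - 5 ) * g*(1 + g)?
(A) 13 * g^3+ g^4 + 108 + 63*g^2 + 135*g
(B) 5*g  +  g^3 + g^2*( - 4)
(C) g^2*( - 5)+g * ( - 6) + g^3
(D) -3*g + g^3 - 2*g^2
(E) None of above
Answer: E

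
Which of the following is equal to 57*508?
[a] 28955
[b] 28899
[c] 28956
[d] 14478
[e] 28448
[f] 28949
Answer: c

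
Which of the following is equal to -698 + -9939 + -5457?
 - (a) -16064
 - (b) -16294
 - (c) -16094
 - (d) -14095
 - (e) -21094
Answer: c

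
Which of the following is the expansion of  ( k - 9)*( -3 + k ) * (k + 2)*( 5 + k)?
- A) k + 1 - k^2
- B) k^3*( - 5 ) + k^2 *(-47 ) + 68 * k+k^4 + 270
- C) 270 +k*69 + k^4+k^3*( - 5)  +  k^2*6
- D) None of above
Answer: D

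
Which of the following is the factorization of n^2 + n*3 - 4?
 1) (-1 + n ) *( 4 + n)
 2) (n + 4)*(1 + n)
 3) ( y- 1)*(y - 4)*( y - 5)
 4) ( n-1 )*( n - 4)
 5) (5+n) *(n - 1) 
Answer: 1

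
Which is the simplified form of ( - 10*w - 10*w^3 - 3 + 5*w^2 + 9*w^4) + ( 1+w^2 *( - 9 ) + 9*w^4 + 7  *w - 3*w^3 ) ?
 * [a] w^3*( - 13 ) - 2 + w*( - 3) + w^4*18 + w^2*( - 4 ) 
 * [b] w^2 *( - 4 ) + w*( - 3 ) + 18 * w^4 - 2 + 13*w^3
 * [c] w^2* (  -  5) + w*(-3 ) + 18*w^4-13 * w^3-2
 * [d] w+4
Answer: a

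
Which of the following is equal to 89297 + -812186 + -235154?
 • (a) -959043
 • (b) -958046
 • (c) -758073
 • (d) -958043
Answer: d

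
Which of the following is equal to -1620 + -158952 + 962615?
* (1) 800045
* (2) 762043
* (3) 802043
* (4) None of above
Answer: 3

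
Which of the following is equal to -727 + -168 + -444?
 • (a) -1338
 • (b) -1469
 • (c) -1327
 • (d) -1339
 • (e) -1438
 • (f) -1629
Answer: d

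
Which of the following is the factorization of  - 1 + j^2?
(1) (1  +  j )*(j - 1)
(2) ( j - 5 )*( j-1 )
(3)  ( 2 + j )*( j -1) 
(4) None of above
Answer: 1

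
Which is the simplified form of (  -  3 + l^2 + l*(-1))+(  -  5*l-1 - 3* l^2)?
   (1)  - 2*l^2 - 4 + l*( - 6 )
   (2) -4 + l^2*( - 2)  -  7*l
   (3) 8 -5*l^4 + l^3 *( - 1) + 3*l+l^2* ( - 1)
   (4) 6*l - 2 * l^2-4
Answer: 1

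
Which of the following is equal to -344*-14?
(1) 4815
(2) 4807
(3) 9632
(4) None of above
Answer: 4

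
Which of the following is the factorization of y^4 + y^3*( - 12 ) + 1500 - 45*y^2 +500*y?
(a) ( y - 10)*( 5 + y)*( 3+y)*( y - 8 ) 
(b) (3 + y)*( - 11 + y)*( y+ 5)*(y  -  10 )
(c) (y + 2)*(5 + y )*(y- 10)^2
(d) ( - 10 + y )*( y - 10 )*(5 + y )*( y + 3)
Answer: d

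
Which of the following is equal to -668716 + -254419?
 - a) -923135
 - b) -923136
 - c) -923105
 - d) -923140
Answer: a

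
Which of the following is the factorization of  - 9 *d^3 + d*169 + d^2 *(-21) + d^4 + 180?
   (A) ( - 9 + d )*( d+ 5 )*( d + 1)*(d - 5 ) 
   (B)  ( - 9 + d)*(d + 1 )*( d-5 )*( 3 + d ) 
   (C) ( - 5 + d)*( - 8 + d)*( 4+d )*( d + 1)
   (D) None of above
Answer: D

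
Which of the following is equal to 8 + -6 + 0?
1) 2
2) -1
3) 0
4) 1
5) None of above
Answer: 1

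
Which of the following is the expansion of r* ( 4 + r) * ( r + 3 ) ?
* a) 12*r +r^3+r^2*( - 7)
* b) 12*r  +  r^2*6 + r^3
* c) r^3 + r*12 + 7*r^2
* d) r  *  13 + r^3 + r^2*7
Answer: c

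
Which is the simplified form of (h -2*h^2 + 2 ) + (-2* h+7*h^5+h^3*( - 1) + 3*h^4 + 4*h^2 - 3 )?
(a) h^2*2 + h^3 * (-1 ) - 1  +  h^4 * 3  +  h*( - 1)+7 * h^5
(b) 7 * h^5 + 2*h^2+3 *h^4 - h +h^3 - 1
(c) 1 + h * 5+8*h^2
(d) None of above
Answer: a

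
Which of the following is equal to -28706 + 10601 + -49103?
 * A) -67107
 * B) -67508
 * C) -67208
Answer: C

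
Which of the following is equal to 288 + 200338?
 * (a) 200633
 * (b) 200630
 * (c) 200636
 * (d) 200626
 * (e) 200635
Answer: d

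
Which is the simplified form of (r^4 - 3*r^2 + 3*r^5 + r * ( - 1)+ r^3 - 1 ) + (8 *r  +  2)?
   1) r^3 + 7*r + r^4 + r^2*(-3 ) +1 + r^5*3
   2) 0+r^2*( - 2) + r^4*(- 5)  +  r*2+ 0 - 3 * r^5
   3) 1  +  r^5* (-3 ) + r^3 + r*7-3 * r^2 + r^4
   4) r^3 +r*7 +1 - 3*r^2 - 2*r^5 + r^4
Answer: 1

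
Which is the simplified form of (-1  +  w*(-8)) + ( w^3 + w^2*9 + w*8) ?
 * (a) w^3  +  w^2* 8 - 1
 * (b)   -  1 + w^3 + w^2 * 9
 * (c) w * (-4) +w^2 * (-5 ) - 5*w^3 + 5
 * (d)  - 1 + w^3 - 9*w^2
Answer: b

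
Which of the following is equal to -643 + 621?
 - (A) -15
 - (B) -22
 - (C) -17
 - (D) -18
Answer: B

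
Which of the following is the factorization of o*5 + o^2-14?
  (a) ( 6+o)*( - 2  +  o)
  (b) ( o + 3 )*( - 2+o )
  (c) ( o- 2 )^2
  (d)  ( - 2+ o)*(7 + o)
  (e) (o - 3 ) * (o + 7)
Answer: d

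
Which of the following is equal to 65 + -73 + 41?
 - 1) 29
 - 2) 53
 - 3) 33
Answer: 3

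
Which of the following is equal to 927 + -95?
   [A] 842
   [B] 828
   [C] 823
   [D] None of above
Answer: D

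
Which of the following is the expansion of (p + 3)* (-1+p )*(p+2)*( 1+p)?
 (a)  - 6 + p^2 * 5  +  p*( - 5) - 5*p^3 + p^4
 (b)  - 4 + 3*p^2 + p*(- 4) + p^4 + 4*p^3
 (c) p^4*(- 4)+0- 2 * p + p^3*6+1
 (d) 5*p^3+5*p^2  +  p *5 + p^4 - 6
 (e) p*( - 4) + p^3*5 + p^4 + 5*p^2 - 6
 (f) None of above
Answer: f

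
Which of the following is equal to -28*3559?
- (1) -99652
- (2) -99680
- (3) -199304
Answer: 1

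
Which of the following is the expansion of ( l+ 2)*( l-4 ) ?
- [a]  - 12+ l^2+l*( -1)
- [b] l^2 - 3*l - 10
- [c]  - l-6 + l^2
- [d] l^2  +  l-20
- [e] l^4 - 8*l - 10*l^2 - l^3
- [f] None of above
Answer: f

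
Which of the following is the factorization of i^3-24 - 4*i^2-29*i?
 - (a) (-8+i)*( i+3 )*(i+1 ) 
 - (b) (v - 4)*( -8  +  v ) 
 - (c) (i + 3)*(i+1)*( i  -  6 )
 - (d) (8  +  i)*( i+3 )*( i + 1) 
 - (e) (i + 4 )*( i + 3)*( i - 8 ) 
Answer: a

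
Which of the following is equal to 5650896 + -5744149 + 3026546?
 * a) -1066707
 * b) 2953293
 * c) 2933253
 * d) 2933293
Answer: d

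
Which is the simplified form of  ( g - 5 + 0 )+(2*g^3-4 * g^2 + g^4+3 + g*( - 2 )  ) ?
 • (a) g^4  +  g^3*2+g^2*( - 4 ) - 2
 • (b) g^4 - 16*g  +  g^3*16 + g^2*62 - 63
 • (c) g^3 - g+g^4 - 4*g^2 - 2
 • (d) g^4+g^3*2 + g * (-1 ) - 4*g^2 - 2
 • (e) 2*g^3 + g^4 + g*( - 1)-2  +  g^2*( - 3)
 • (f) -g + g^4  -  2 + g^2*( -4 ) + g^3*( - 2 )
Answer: d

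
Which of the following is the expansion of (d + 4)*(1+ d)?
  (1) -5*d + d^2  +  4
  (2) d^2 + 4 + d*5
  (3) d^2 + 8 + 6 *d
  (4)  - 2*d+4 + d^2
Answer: 2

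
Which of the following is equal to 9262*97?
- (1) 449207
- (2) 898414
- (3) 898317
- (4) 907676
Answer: 2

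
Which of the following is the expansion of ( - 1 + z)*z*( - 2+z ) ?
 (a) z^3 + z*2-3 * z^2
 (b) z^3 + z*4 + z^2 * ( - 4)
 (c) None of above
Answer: a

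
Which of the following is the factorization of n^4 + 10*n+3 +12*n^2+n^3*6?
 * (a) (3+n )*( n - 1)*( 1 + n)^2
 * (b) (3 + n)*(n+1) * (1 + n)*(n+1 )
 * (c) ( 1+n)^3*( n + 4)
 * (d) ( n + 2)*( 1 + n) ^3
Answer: b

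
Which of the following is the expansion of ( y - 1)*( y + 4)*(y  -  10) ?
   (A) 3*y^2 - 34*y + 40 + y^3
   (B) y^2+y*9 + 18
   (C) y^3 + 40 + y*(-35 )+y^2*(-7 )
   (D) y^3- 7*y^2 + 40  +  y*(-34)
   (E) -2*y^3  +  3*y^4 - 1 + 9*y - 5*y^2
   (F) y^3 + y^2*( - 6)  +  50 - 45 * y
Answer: D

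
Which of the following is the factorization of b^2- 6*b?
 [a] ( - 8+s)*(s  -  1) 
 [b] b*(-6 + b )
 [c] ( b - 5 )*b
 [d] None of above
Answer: b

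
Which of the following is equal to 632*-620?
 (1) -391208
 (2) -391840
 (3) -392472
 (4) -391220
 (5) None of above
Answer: 2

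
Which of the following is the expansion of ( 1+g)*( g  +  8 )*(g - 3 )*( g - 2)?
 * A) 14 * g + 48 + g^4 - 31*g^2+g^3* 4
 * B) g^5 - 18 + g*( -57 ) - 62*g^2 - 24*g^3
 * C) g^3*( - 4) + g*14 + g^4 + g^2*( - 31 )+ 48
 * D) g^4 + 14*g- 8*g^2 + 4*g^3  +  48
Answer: A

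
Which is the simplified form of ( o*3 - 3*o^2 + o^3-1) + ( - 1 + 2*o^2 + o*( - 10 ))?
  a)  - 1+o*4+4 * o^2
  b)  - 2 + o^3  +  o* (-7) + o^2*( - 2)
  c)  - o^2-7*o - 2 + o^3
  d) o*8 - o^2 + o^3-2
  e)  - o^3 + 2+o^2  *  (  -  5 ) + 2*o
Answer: c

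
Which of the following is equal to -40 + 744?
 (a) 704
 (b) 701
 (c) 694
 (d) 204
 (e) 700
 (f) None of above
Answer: a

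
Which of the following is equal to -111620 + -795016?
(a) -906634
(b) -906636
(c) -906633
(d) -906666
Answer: b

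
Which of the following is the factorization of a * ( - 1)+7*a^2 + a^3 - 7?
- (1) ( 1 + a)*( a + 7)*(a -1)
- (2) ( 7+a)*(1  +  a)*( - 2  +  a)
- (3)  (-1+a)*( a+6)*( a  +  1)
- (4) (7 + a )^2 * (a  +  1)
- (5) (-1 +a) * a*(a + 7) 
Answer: 1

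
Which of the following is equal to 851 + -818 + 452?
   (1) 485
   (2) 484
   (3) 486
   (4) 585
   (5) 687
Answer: 1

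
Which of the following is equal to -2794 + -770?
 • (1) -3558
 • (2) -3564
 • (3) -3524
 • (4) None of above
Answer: 2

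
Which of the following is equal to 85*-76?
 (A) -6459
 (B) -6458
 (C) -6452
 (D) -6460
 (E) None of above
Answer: D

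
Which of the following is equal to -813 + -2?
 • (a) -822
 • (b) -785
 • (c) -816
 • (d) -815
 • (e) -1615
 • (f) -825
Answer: d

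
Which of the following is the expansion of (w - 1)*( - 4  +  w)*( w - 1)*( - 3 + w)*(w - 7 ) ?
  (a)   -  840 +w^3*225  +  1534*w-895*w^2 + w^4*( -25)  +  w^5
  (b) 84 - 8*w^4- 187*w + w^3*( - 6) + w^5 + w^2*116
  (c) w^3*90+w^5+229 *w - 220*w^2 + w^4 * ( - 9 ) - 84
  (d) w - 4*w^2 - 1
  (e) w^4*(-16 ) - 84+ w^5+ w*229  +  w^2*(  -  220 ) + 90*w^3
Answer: e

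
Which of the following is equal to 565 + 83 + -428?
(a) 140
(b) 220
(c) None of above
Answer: b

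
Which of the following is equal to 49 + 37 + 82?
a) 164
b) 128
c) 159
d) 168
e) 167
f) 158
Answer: d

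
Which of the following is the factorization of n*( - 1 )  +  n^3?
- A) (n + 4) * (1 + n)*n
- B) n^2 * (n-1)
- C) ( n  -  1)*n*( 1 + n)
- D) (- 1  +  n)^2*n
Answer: C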